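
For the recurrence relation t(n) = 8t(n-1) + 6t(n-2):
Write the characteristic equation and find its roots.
Substitute t(n) = rⁿ and divide through by rⁿ⁻²: r² - 8r - 6 = 0
Discriminant: 8² + 4·6 = 88, not a perfect square, so by the quadratic formula r = (8 ± √88)/2.
General solution: t(n) = A·r₁ⁿ + B·r₂ⁿ where r₁,r₂ = (8 ± √88)/2

Characteristic: r² - 8r - 6 = 0, Roots: r = (8 ± √88)/2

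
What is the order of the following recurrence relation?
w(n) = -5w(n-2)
The order is the largest lag k for which w(n-k) appears. Here the deepest term is w(n-2), so the order is 2.

Order 2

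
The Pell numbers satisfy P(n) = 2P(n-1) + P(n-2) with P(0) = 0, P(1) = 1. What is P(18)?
Computing the sequence terms:
0, 1, 2, 5, 12, 29, 70, 169, 408, 985, 2378, 5741, 13860, 33461, 80782, 195025, 470832, 1136689, 2744210

2744210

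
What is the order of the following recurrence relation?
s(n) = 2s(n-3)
The order is the largest lag k for which s(n-k) appears. Here the deepest term is s(n-3), so the order is 3.

Order 3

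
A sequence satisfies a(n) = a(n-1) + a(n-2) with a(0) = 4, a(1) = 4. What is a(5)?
Computing the sequence terms:
4, 4, 8, 12, 20, 32

32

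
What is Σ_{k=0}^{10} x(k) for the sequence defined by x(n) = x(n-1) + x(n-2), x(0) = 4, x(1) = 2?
Computing the sequence terms: 4, 2, 6, 8, 14, 22, 36, 58, 94, 152, 246
Adding these values together:

642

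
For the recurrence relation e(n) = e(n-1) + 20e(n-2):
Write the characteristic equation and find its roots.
Substitute e(n) = rⁿ and divide through by rⁿ⁻²: r² - r - 20 = 0
Factor: (r + 4)(r - 5) = 0, so r = -4, 5.
General solution: e(n) = A·(-4)ⁿ + B·5ⁿ

Characteristic: r² - r - 20 = 0, Roots: r = -4, 5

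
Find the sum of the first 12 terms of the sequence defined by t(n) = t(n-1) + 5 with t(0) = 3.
Computing the sequence terms: 3, 8, 13, 18, 23, 28, 33, 38, 43, 48, 53, 58
Adding these values together:

366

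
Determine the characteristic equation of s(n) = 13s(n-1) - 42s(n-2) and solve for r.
Substitute s(n) = rⁿ and divide through by rⁿ⁻²: r² - 13r + 42 = 0
Factor: (r - 7)(r - 6) = 0, so r = 7, 6.
General solution: s(n) = A·7ⁿ + B·6ⁿ

Characteristic: r² - 13r + 42 = 0, Roots: r = 7, 6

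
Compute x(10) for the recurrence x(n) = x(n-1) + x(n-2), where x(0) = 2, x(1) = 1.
Computing the sequence terms:
2, 1, 3, 4, 7, 11, 18, 29, 47, 76, 123

123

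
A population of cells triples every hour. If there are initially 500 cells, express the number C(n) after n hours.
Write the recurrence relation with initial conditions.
Each hour multiplies the count by 3, so the count after n hours depends only on the count after n-1 hours: C(n) = 3 × C(n-1). The starting count gives C(0) = 500.
Unrolling n times gives the closed form C(n) = 500 × 3ⁿ.

C(n) = 3 × C(n-1), C(0) = 500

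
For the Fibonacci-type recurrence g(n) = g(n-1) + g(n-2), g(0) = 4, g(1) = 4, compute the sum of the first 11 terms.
Computing the sequence terms: 4, 4, 8, 12, 20, 32, 52, 84, 136, 220, 356
Adding these values together:

928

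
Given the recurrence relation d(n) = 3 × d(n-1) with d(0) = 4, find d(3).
Computing step by step:
d(0) = 4
d(1) = 3 × 4 = 12
d(2) = 3 × 12 = 36
d(3) = 3 × 36 = 108

108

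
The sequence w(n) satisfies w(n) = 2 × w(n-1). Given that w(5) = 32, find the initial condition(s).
In general w(n) = 2ⁿ · w(0). At n = 5: w(0) = w(5) / 2^5 = 32 / 32 = 1.

w(0) = 1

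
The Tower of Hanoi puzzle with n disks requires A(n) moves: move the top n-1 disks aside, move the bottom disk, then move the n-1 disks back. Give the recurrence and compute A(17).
Moving n disks = move the top n-1 disks aside (A(n-1) moves) + move the largest disk (1 move) + move the n-1 disks back on top (A(n-1) moves), so A(n) = 2A(n-1) + 1, with A(1) = 1 (a single disk takes one move).
First terms: 1, 3, 7, 15, 31, 63, … — each is one less than a power of 2. Indeed A(n) + 1 = 2(A(n-1) + 1) with A(1) + 1 = 2, so A(n) + 1 = 2ⁿ and A(n) = 2ⁿ - 1.
Hence A(17) = 2^17 - 1 = 131072 - 1 = 131071.

A(n) = 2A(n-1) + 1, A(1) = 1; A(17) = 131071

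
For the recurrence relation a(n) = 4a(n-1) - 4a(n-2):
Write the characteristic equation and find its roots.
Substitute a(n) = rⁿ and divide through by rⁿ⁻²: r² - 4r + 4 = 0
Factor: (r - 2)² = 0, so r = 2 (double root).
General solution: a(n) = (A + Bn)·2ⁿ

Characteristic: r² - 4r + 4 = 0, Roots: r = 2 (double root)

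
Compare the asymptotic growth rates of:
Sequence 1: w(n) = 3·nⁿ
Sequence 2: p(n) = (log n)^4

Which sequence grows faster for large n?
Comparing growth rates:
Growth-rate hierarchy: log n ≺ any polynomial ≺ any exponential cⁿ (c>1) ≺ n! ≺ nⁿ.
super-exponential nⁿ dominates polylogarithmic (log n)^4 asymptotically.

w(n) grows faster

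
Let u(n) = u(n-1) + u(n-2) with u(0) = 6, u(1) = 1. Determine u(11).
Computing the sequence terms:
6, 1, 7, 8, 15, 23, 38, 61, 99, 160, 259, 419

419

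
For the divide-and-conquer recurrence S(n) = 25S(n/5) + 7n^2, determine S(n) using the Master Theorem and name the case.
Master Theorem template: S(n) = a·S(n/b) + f(n).
Here: a=25, b=5, f(n)=7n^2
Compute log_b(a) = log_5(25) = 2.
f(n) = 7n^2 = Θ(n^2). Case 2: S(n) = Θ(n^2 log n).

Case 2: S(n) = Θ(n^2 log n)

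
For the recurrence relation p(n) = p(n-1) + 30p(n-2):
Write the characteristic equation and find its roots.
Substitute p(n) = rⁿ and divide through by rⁿ⁻²: r² - r - 30 = 0
Factor: (r - 6)(r + 5) = 0, so r = 6, -5.
General solution: p(n) = A·6ⁿ + B·(-5)ⁿ

Characteristic: r² - r - 30 = 0, Roots: r = 6, -5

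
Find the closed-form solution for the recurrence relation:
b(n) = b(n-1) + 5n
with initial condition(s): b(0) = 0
Recurrence: b(n) = b(n-1) + 5n, initial: b(0) = 0.
Telescoping: b(n) = b(0) + 5·Σᵢ₌₁ⁿ i = 0 + 5·n(n+1)/2.

b(n) = 5·n(n+1)/2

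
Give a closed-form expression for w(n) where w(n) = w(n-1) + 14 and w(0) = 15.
Recurrence: w(n) = w(n-1) + 14, initial: w(0) = 15.
Each step adds 14, so w(n) = w(0) + 14n = 14n + 15.

w(n) = 14n + 15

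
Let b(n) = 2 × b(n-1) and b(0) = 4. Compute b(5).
Computing step by step:
b(0) = 4
b(1) = 2 × 4 = 8
b(2) = 2 × 8 = 16
b(3) = 2 × 16 = 32
b(4) = 2 × 32 = 64
b(5) = 2 × 64 = 128

128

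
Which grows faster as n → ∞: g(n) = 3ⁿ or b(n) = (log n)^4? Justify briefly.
Comparing growth rates:
Growth-rate hierarchy: log n ≺ any polynomial ≺ any exponential cⁿ (c>1) ≺ n! ≺ nⁿ.
exponential base 3 dominates polylogarithmic (log n)^4 asymptotically.

g(n) grows faster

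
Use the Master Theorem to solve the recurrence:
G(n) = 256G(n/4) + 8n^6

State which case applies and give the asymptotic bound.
Master Theorem template: G(n) = a·G(n/b) + f(n).
Here: a=256, b=4, f(n)=8n^6
Compute log_b(a) = log_4(256) = 4.
f(n) = 8n^6 = Ω(n^(4+ε)) with ε = 2, and the regularity condition holds (a·f(n/b) = (a/b^6)·f(n) with a/b^6 = 4^-2 < 1). Case 3: G(n) = Θ(f(n)) = Θ(n^6).

Case 3: G(n) = Θ(n^6)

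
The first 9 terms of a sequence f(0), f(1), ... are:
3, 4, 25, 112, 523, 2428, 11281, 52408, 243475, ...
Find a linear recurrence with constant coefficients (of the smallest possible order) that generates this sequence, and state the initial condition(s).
Look for the lowest-order linear relation among consecutive terms.
Observation: f(n) - 4·f(n-1) - (3)·f(n-2) = 0 holds for the shown terms, and no order-1 relation f(n) = α·f(n-1) + β fits.
Check at n=3: 4·25 + (3)·4 = 112. ✓

f(n) = 4f(n-1) + 3f(n-2), f(0) = 3, f(1) = 4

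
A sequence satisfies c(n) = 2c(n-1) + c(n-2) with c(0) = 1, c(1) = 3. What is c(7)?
Computing the sequence terms:
1, 3, 7, 17, 41, 99, 239, 577

577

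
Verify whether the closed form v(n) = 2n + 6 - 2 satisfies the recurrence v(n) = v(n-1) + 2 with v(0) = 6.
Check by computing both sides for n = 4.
From the recurrence with v(0) = 6:
  v(0) = 6, v(1) = 8, v(2) = 10, v(3) = 12, v(4) = 14
  so the recurrence gives v(4) = 14.
From the proposed closed form v(n) = 2n + 6 - 2:
  v(4) = 12.
The recurrence gives 14 but the closed form gives 12, so the closed form does not satisfy the recurrence.

No, the closed form is incorrect.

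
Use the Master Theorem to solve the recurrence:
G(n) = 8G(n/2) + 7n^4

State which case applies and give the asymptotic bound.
Master Theorem template: G(n) = a·G(n/b) + f(n).
Here: a=8, b=2, f(n)=7n^4
Compute log_b(a) = log_2(8) = 3.
f(n) = 7n^4 = Ω(n^(3+ε)) with ε = 1, and the regularity condition holds (a·f(n/b) = (a/b^4)·f(n) with a/b^4 = 2^-1 < 1). Case 3: G(n) = Θ(f(n)) = Θ(n^4).

Case 3: G(n) = Θ(n^4)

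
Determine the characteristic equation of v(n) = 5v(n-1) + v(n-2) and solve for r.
Substitute v(n) = rⁿ and divide through by rⁿ⁻²: r² - 5r - 1 = 0
Discriminant: 5² + 4·1 = 29, not a perfect square, so by the quadratic formula r = (5 ± √29)/2.
General solution: v(n) = A·r₁ⁿ + B·r₂ⁿ where r₁,r₂ = (5 ± √29)/2

Characteristic: r² - 5r - 1 = 0, Roots: r = (5 ± √29)/2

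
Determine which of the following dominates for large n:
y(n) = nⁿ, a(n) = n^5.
Comparing growth rates:
Growth-rate hierarchy: log n ≺ any polynomial ≺ any exponential cⁿ (c>1) ≺ n! ≺ nⁿ.
super-exponential nⁿ dominates polynomial degree 5 asymptotically.

y(n) grows faster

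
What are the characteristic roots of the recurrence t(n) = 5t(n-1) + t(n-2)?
Substitute t(n) = rⁿ and divide through by rⁿ⁻²: r² - 5r - 1 = 0
Discriminant: 5² + 4·1 = 29, not a perfect square, so by the quadratic formula r = (5 ± √29)/2.
General solution: t(n) = A·r₁ⁿ + B·r₂ⁿ where r₁,r₂ = (5 ± √29)/2

Characteristic: r² - 5r - 1 = 0, Roots: r = (5 ± √29)/2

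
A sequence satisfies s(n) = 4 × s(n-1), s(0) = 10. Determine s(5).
Computing step by step:
s(0) = 10
s(1) = 4 × 10 = 40
s(2) = 4 × 40 = 160
s(3) = 4 × 160 = 640
s(4) = 4 × 640 = 2560
s(5) = 4 × 2560 = 10240

10240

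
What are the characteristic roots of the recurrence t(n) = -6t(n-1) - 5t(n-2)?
Substitute t(n) = rⁿ and divide through by rⁿ⁻²: r² + 6r + 5 = 0
Factor: (r + 5)(r + 1) = 0, so r = -5, -1.
General solution: t(n) = A·(-5)ⁿ + B·(-1)ⁿ

Characteristic: r² + 6r + 5 = 0, Roots: r = -5, -1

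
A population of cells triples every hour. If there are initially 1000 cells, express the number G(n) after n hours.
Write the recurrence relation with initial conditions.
Each hour multiplies the count by 3, so the count after n hours depends only on the count after n-1 hours: G(n) = 3 × G(n-1). The starting count gives G(0) = 1000.
Unrolling n times gives the closed form G(n) = 1000 × 3ⁿ.

G(n) = 3 × G(n-1), G(0) = 1000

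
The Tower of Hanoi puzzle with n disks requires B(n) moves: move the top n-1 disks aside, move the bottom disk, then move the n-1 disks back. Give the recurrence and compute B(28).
Moving n disks = move the top n-1 disks aside (B(n-1) moves) + move the largest disk (1 move) + move the n-1 disks back on top (B(n-1) moves), so B(n) = 2B(n-1) + 1, with B(1) = 1 (a single disk takes one move).
First terms: 1, 3, 7, 15, 31, 63, … — each is one less than a power of 2. Indeed B(n) + 1 = 2(B(n-1) + 1) with B(1) + 1 = 2, so B(n) + 1 = 2ⁿ and B(n) = 2ⁿ - 1.
Hence B(28) = 2^28 - 1 = 268435456 - 1 = 268435455.

B(n) = 2B(n-1) + 1, B(1) = 1; B(28) = 268435455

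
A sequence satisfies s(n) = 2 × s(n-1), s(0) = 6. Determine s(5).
Computing step by step:
s(0) = 6
s(1) = 2 × 6 = 12
s(2) = 2 × 12 = 24
s(3) = 2 × 24 = 48
s(4) = 2 × 48 = 96
s(5) = 2 × 96 = 192

192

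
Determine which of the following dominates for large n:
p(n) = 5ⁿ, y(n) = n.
Comparing growth rates:
Growth-rate hierarchy: log n ≺ any polynomial ≺ any exponential cⁿ (c>1) ≺ n! ≺ nⁿ.
exponential base 5 dominates polynomial degree 1 asymptotically.

p(n) grows faster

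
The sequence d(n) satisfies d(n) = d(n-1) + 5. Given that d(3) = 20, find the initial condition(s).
d(3) = d(0) + 3·5, so d(0) = 20 - 15 = 5.

d(0) = 5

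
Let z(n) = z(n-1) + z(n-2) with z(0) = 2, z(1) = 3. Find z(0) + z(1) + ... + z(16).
Computing the sequence terms: 2, 3, 5, 8, 13, 21, 34, 55, 89, 144, 233, 377, 610, 987, 1597, 2584, 4181
Adding these values together:

10943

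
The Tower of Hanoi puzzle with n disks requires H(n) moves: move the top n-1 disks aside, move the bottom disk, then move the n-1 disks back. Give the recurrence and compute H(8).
Moving n disks = move the top n-1 disks aside (H(n-1) moves) + move the largest disk (1 move) + move the n-1 disks back on top (H(n-1) moves), so H(n) = 2H(n-1) + 1, with H(1) = 1 (a single disk takes one move).
First terms: 1, 3, 7, 15, 31, 63, … — each is one less than a power of 2. Indeed H(n) + 1 = 2(H(n-1) + 1) with H(1) + 1 = 2, so H(n) + 1 = 2ⁿ and H(n) = 2ⁿ - 1.
Hence H(8) = 2^8 - 1 = 256 - 1 = 255.

H(n) = 2H(n-1) + 1, H(1) = 1; H(8) = 255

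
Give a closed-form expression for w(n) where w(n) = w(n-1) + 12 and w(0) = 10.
Recurrence: w(n) = w(n-1) + 12, initial: w(0) = 10.
Each step adds 12, so w(n) = w(0) + 12n = 12n + 10.

w(n) = 12n + 10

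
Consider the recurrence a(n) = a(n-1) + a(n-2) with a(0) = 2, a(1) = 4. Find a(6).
Computing the sequence terms:
2, 4, 6, 10, 16, 26, 42

42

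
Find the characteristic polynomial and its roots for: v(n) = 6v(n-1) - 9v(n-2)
Substitute v(n) = rⁿ and divide through by rⁿ⁻²: r² - 6r + 9 = 0
Factor: (r - 3)² = 0, so r = 3 (double root).
General solution: v(n) = (A + Bn)·3ⁿ

Characteristic: r² - 6r + 9 = 0, Roots: r = 3 (double root)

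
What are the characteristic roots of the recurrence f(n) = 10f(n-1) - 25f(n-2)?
Substitute f(n) = rⁿ and divide through by rⁿ⁻²: r² - 10r + 25 = 0
Factor: (r - 5)² = 0, so r = 5 (double root).
General solution: f(n) = (A + Bn)·5ⁿ

Characteristic: r² - 10r + 25 = 0, Roots: r = 5 (double root)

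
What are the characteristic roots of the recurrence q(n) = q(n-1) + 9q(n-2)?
Substitute q(n) = rⁿ and divide through by rⁿ⁻²: r² - r - 9 = 0
Discriminant: 1² + 4·9 = 37, not a perfect square, so by the quadratic formula r = (1 ± √37)/2.
General solution: q(n) = A·r₁ⁿ + B·r₂ⁿ where r₁,r₂ = (1 ± √37)/2

Characteristic: r² - r - 9 = 0, Roots: r = (1 ± √37)/2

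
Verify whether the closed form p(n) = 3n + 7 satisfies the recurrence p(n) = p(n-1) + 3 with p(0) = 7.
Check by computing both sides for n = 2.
From the recurrence with p(0) = 7:
  p(0) = 7, p(1) = 10, p(2) = 13
  so the recurrence gives p(2) = 13.
From the proposed closed form p(n) = 3n + 7:
  p(2) = 13.
Both sides give 13 at n = 2, and the initial condition(s) match, so the closed form is consistent.

Yes, the closed form is correct.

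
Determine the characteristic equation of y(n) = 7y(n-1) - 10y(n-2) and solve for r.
Substitute y(n) = rⁿ and divide through by rⁿ⁻²: r² - 7r + 10 = 0
Factor: (r - 5)(r - 2) = 0, so r = 5, 2.
General solution: y(n) = A·5ⁿ + B·2ⁿ

Characteristic: r² - 7r + 10 = 0, Roots: r = 5, 2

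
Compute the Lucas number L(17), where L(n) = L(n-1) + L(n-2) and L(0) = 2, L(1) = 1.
Computing the sequence terms:
2, 1, 3, 4, 7, 11, 18, 29, 47, 76, 123, 199, 322, 521, 843, 1364, 2207, 3571

3571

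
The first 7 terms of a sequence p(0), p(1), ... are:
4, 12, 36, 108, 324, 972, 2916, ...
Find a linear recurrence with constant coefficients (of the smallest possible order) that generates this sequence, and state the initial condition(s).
Look for the lowest-order linear relation among consecutive terms.
Observation: each term is 3× the previous.
Check at n=2: 3·12 = 36. ✓

p(n) = 3 × p(n-1), p(0) = 4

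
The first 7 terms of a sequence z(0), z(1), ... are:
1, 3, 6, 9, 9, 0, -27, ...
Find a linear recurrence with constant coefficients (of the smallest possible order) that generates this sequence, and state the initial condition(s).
Look for the lowest-order linear relation among consecutive terms.
Observation: z(n) - 3·z(n-1) - (-3)·z(n-2) = 0 holds for the shown terms, and no order-1 relation z(n) = α·z(n-1) + β fits.
Check at n=3: 3·6 + (-3)·3 = 9. ✓

z(n) = 3z(n-1) - 3z(n-2), z(0) = 1, z(1) = 3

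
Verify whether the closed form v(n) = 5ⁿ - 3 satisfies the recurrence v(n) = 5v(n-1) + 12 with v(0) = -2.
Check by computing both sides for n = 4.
From the recurrence with v(0) = -2:
  v(0) = -2, v(1) = 2, v(2) = 22, v(3) = 122, v(4) = 622
  so the recurrence gives v(4) = 622.
From the proposed closed form v(n) = 5ⁿ - 3:
  v(4) = 622.
Both sides give 622 at n = 4, and the initial condition(s) match, so the closed form is consistent.

Yes, the closed form is correct.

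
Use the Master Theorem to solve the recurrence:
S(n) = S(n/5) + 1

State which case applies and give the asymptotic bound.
Master Theorem template: S(n) = a·S(n/b) + f(n).
Here: a=1, b=5, f(n)=1
Compute log_b(a) = log_5(1) = 0.
f(n) = 1 = Θ(1). Case 2: S(n) = Θ(log n).

Case 2: S(n) = Θ(log n)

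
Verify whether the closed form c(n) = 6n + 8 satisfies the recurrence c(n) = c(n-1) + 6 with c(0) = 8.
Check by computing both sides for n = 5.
From the recurrence with c(0) = 8:
  c(0) = 8, c(1) = 14, c(2) = 20, c(3) = 26, c(4) = 32, c(5) = 38
  so the recurrence gives c(5) = 38.
From the proposed closed form c(n) = 6n + 8:
  c(5) = 38.
Both sides give 38 at n = 5, and the initial condition(s) match, so the closed form is consistent.

Yes, the closed form is correct.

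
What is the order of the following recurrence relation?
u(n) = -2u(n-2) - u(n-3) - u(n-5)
The order is the largest lag k for which u(n-k) appears. Here the deepest term is u(n-5), so the order is 5.

Order 5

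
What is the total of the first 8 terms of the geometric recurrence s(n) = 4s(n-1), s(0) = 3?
Computing the sequence terms: 3, 12, 48, 192, 768, 3072, 12288, 49152
Adding these values together:

65535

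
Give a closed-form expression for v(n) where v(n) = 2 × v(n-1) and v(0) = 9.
Recurrence: v(n) = 2 × v(n-1), initial: v(0) = 9.
Each term is 2 times the previous, so this is geometric with ratio 2. After n steps: v(n) = v(0)·2ⁿ = 9·2ⁿ.

v(n) = 9·2ⁿ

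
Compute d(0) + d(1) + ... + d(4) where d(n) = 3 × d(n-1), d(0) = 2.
Computing the sequence terms: 2, 6, 18, 54, 162
Adding these values together:

242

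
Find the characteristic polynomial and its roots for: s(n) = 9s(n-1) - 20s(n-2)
Substitute s(n) = rⁿ and divide through by rⁿ⁻²: r² - 9r + 20 = 0
Factor: (r - 5)(r - 4) = 0, so r = 5, 4.
General solution: s(n) = A·5ⁿ + B·4ⁿ

Characteristic: r² - 9r + 20 = 0, Roots: r = 5, 4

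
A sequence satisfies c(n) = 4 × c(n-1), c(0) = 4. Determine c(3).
Computing step by step:
c(0) = 4
c(1) = 4 × 4 = 16
c(2) = 4 × 16 = 64
c(3) = 4 × 64 = 256

256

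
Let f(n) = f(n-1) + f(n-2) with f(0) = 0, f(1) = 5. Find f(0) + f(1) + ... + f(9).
Computing the sequence terms: 0, 5, 5, 10, 15, 25, 40, 65, 105, 170
Adding these values together:

440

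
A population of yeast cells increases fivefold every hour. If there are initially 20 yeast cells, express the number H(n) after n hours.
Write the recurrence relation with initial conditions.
Each hour multiplies the count by 5, so the count after n hours depends only on the count after n-1 hours: H(n) = 5 × H(n-1). The starting count gives H(0) = 20.
Unrolling n times gives the closed form H(n) = 20 × 5ⁿ.

H(n) = 5 × H(n-1), H(0) = 20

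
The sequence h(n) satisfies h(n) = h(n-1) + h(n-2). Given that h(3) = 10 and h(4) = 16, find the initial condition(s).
Work backwards using h(k) = h(k+2) - h(k+1):
h(2) = h(4) - h(3) = 16 - 10 = 6
h(1) = h(3) - h(2) = 10 - 6 = 4
h(0) = h(2) - h(1) = 6 - 4 = 2

h(0) = 2, h(1) = 4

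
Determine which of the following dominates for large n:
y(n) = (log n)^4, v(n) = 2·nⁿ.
Comparing growth rates:
Growth-rate hierarchy: log n ≺ any polynomial ≺ any exponential cⁿ (c>1) ≺ n! ≺ nⁿ.
super-exponential nⁿ dominates polylogarithmic (log n)^4 asymptotically.

v(n) grows faster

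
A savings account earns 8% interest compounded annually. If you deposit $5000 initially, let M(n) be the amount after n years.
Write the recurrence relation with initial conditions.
Each year the balance grows by 8%, i.e. is multiplied by 1 + 8/100 = 1.08, so M(n) = 1.08 × M(n-1). The initial deposit gives M(0) = 5000.
Unrolling gives the closed form M(n) = 5000 × (1.08)ⁿ.

M(n) = 1.08 × M(n-1), M(0) = 5000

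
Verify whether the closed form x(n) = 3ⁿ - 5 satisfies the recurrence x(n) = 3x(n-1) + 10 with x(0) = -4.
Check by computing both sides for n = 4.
From the recurrence with x(0) = -4:
  x(0) = -4, x(1) = -2, x(2) = 4, x(3) = 22, x(4) = 76
  so the recurrence gives x(4) = 76.
From the proposed closed form x(n) = 3ⁿ - 5:
  x(4) = 76.
Both sides give 76 at n = 4, and the initial condition(s) match, so the closed form is consistent.

Yes, the closed form is correct.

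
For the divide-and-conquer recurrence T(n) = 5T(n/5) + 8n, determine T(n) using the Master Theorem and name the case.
Master Theorem template: T(n) = a·T(n/b) + f(n).
Here: a=5, b=5, f(n)=8n
Compute log_b(a) = log_5(5) = 1.
f(n) = 8n = Θ(n). Case 2: T(n) = Θ(n log n).

Case 2: T(n) = Θ(n log n)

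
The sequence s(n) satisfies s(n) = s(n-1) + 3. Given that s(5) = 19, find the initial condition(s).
s(5) = s(0) + 5·3, so s(0) = 19 - 15 = 4.

s(0) = 4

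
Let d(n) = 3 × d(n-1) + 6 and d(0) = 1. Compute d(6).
Computing step by step:
d(0) = 1
d(1) = 3 × 1 + 6 = 9
d(2) = 3 × 9 + 6 = 33
d(3) = 3 × 33 + 6 = 105
d(4) = 3 × 105 + 6 = 321
d(5) = 3 × 321 + 6 = 969
d(6) = 3 × 969 + 6 = 2913

2913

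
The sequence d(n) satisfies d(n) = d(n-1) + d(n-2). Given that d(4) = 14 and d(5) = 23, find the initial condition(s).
Work backwards using d(k) = d(k+2) - d(k+1):
d(3) = d(5) - d(4) = 23 - 14 = 9
d(2) = d(4) - d(3) = 14 - 9 = 5
d(1) = d(3) - d(2) = 9 - 5 = 4
d(0) = d(2) - d(1) = 5 - 4 = 1

d(0) = 1, d(1) = 4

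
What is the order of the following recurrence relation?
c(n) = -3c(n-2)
The order is the largest lag k for which c(n-k) appears. Here the deepest term is c(n-2), so the order is 2.

Order 2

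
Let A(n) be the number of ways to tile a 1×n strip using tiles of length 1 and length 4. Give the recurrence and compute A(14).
Condition on the last tile: it has length 1 (leaving a 1×(n-1) strip) or length 4 (leaving a 1×(n-4) strip), so A(n) = A(n-1) + A(n-4) (order-4 linear recurrence).
For 0 ≤ i < 4 only unit tiles fit, so A(i) = 1.
Iterating the recurrence: A(4) = 2, A(5) = 3, A(6) = 4, A(7) = 5, A(8) = 7, A(9) = 10, A(10) = 14, A(11) = 19, A(12) = 26, A(13) = 36, A(14) = 50.

A(n) = A(n-1) + A(n-4), with A(i) = 1 for 0 ≤ i < 4; A(14) = 50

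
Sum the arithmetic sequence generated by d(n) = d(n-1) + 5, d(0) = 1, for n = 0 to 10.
Computing the sequence terms: 1, 6, 11, 16, 21, 26, 31, 36, 41, 46, 51
Adding these values together:

286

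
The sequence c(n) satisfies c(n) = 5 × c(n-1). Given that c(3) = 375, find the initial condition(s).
In general c(n) = 5ⁿ · c(0). At n = 3: c(0) = c(3) / 5^3 = 375 / 125 = 3.

c(0) = 3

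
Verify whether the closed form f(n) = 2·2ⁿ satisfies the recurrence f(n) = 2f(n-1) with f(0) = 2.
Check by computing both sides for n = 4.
From the recurrence with f(0) = 2:
  f(0) = 2, f(1) = 4, f(2) = 8, f(3) = 16, f(4) = 32
  so the recurrence gives f(4) = 32.
From the proposed closed form f(n) = 2·2ⁿ:
  f(4) = 32.
Both sides give 32 at n = 4, and the initial condition(s) match, so the closed form is consistent.

Yes, the closed form is correct.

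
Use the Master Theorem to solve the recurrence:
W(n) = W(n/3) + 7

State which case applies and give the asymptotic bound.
Master Theorem template: W(n) = a·W(n/b) + f(n).
Here: a=1, b=3, f(n)=7
Compute log_b(a) = log_3(1) = 0.
f(n) = 7 = Θ(1). Case 2: W(n) = Θ(log n).

Case 2: W(n) = Θ(log n)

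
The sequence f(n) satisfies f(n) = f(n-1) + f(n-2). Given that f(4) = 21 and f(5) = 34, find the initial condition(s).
Work backwards using f(k) = f(k+2) - f(k+1):
f(3) = f(5) - f(4) = 34 - 21 = 13
f(2) = f(4) - f(3) = 21 - 13 = 8
f(1) = f(3) - f(2) = 13 - 8 = 5
f(0) = f(2) - f(1) = 8 - 5 = 3

f(0) = 3, f(1) = 5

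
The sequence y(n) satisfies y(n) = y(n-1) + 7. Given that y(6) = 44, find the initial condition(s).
y(6) = y(0) + 6·7, so y(0) = 44 - 42 = 2.

y(0) = 2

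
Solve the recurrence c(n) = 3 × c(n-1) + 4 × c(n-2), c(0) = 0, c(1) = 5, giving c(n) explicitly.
Recurrence: c(n) = 3 × c(n-1) + 4 × c(n-2), initial: c(0) = 0, c(1) = 5.
Characteristic equation: r² - 3r - 4 = 0, which factors as (r - 4)(r + 1) = 0, so r = 4, -1. General solution c(n) = A·4ⁿ + B·(-1)ⁿ. From c(0) = 0: A + B = 0. From c(1) = 5: 4A - 1B = 5. Solving gives A = 1, B = -1.

c(n) = 4ⁿ - (-1)ⁿ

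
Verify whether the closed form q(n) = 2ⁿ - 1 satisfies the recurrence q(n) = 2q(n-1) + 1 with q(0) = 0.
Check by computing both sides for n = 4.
From the recurrence with q(0) = 0:
  q(0) = 0, q(1) = 1, q(2) = 3, q(3) = 7, q(4) = 15
  so the recurrence gives q(4) = 15.
From the proposed closed form q(n) = 2ⁿ - 1:
  q(4) = 15.
Both sides give 15 at n = 4, and the initial condition(s) match, so the closed form is consistent.

Yes, the closed form is correct.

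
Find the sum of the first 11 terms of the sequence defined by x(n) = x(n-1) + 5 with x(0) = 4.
Computing the sequence terms: 4, 9, 14, 19, 24, 29, 34, 39, 44, 49, 54
Adding these values together:

319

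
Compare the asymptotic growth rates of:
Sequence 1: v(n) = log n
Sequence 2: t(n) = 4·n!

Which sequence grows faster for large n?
Comparing growth rates:
Growth-rate hierarchy: log n ≺ any polynomial ≺ any exponential cⁿ (c>1) ≺ n! ≺ nⁿ.
factorial dominates logarithmic asymptotically.

t(n) grows faster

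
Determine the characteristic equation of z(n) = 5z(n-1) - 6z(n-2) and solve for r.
Substitute z(n) = rⁿ and divide through by rⁿ⁻²: r² - 5r + 6 = 0
Factor: (r - 2)(r - 3) = 0, so r = 2, 3.
General solution: z(n) = A·2ⁿ + B·3ⁿ

Characteristic: r² - 5r + 6 = 0, Roots: r = 2, 3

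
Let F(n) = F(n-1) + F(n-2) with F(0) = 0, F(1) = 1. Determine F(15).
Computing the sequence terms:
0, 1, 1, 2, 3, 5, 8, 13, 21, 34, 55, 89, 144, 233, 377, 610

610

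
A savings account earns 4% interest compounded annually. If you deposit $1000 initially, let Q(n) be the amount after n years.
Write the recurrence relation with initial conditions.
Each year the balance grows by 4%, i.e. is multiplied by 1 + 4/100 = 1.04, so Q(n) = 1.04 × Q(n-1). The initial deposit gives Q(0) = 1000.
Unrolling gives the closed form Q(n) = 1000 × (1.04)ⁿ.

Q(n) = 1.04 × Q(n-1), Q(0) = 1000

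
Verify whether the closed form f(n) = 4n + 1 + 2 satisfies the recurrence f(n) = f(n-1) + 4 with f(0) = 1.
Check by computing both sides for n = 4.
From the recurrence with f(0) = 1:
  f(0) = 1, f(1) = 5, f(2) = 9, f(3) = 13, f(4) = 17
  so the recurrence gives f(4) = 17.
From the proposed closed form f(n) = 4n + 1 + 2:
  f(4) = 19.
The recurrence gives 17 but the closed form gives 19, so the closed form does not satisfy the recurrence.

No, the closed form is incorrect.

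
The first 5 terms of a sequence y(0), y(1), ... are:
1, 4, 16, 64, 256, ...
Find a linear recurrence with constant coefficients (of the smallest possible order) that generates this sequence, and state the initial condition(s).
Look for the lowest-order linear relation among consecutive terms.
Observation: each term is 4× the previous.
Check at n=2: 4·4 = 16. ✓

y(n) = 4 × y(n-1), y(0) = 1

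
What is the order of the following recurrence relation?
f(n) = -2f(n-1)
The order is the largest lag k for which f(n-k) appears. Here the deepest term is f(n-1), so the order is 1.

Order 1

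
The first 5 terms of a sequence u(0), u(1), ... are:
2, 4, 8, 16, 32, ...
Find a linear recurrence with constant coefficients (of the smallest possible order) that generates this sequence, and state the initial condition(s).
Look for the lowest-order linear relation among consecutive terms.
Observation: each term is 2× the previous.
Check at n=2: 2·4 = 8. ✓

u(n) = 2 × u(n-1), u(0) = 2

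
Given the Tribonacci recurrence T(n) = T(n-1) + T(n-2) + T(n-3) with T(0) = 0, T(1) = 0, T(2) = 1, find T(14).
Computing the sequence terms:
0, 0, 1, 1, 2, 4, 7, 13, 24, 44, 81, 149, 274, 504, 927

927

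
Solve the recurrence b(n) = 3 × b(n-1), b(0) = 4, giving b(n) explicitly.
Recurrence: b(n) = 3 × b(n-1), initial: b(0) = 4.
Each term is 3 times the previous, so this is geometric with ratio 3. After n steps: b(n) = b(0)·3ⁿ = 4·3ⁿ.

b(n) = 4·3ⁿ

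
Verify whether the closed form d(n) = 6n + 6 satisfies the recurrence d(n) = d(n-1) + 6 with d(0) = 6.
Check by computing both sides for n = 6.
From the recurrence with d(0) = 6:
  d(0) = 6, d(1) = 12, d(2) = 18, d(3) = 24, d(4) = 30, d(5) = 36, d(6) = 42
  so the recurrence gives d(6) = 42.
From the proposed closed form d(n) = 6n + 6:
  d(6) = 42.
Both sides give 42 at n = 6, and the initial condition(s) match, so the closed form is consistent.

Yes, the closed form is correct.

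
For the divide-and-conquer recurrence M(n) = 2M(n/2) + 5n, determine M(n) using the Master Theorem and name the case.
Master Theorem template: M(n) = a·M(n/b) + f(n).
Here: a=2, b=2, f(n)=5n
Compute log_b(a) = log_2(2) = 1.
f(n) = 5n = Θ(n). Case 2: M(n) = Θ(n log n).

Case 2: M(n) = Θ(n log n)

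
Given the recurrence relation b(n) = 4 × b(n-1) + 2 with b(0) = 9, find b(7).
Computing step by step:
b(0) = 9
b(1) = 4 × 9 + 2 = 38
b(2) = 4 × 38 + 2 = 154
b(3) = 4 × 154 + 2 = 618
b(4) = 4 × 618 + 2 = 2474
b(5) = 4 × 2474 + 2 = 9898
b(6) = 4 × 9898 + 2 = 39594
b(7) = 4 × 39594 + 2 = 158378

158378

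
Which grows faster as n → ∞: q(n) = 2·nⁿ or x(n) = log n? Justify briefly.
Comparing growth rates:
Growth-rate hierarchy: log n ≺ any polynomial ≺ any exponential cⁿ (c>1) ≺ n! ≺ nⁿ.
super-exponential nⁿ dominates logarithmic asymptotically.

q(n) grows faster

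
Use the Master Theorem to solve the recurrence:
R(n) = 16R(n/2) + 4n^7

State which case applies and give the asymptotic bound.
Master Theorem template: R(n) = a·R(n/b) + f(n).
Here: a=16, b=2, f(n)=4n^7
Compute log_b(a) = log_2(16) = 4.
f(n) = 4n^7 = Ω(n^(4+ε)) with ε = 3, and the regularity condition holds (a·f(n/b) = (a/b^7)·f(n) with a/b^7 = 2^-3 < 1). Case 3: R(n) = Θ(f(n)) = Θ(n^7).

Case 3: R(n) = Θ(n^7)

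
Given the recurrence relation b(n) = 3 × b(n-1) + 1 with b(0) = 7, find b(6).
Computing step by step:
b(0) = 7
b(1) = 3 × 7 + 1 = 22
b(2) = 3 × 22 + 1 = 67
b(3) = 3 × 67 + 1 = 202
b(4) = 3 × 202 + 1 = 607
b(5) = 3 × 607 + 1 = 1822
b(6) = 3 × 1822 + 1 = 5467

5467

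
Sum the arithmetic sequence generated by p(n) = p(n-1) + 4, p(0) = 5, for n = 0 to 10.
Computing the sequence terms: 5, 9, 13, 17, 21, 25, 29, 33, 37, 41, 45
Adding these values together:

275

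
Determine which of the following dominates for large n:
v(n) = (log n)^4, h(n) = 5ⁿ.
Comparing growth rates:
Growth-rate hierarchy: log n ≺ any polynomial ≺ any exponential cⁿ (c>1) ≺ n! ≺ nⁿ.
exponential base 5 dominates polylogarithmic (log n)^4 asymptotically.

h(n) grows faster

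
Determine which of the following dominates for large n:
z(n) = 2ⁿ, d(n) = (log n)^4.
Comparing growth rates:
Growth-rate hierarchy: log n ≺ any polynomial ≺ any exponential cⁿ (c>1) ≺ n! ≺ nⁿ.
exponential base 2 dominates polylogarithmic (log n)^4 asymptotically.

z(n) grows faster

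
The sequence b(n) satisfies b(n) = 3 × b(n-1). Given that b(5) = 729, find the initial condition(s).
In general b(n) = 3ⁿ · b(0). At n = 5: b(0) = b(5) / 3^5 = 729 / 243 = 3.

b(0) = 3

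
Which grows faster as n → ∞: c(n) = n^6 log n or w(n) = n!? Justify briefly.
Comparing growth rates:
Growth-rate hierarchy: log n ≺ any polynomial ≺ any exponential cⁿ (c>1) ≺ n! ≺ nⁿ.
factorial dominates polynomial degree 6 (with log factor) asymptotically.

w(n) grows faster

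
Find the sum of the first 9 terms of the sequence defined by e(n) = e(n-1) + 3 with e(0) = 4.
Computing the sequence terms: 4, 7, 10, 13, 16, 19, 22, 25, 28
Adding these values together:

144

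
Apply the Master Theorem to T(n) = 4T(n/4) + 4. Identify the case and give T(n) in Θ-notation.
Master Theorem template: T(n) = a·T(n/b) + f(n).
Here: a=4, b=4, f(n)=4
Compute log_b(a) = log_4(4) = 1.
f(n) = 4 = O(n^(1-ε)) with ε = 1. Case 1: T(n) = Θ(n^log_b(a)) = Θ(n).

Case 1: T(n) = Θ(n)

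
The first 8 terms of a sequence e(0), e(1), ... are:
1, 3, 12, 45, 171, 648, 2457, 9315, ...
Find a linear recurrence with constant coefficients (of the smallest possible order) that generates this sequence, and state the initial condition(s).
Look for the lowest-order linear relation among consecutive terms.
Observation: e(n) - 3·e(n-1) - (3)·e(n-2) = 0 holds for the shown terms, and no order-1 relation e(n) = α·e(n-1) + β fits.
Check at n=3: 3·12 + (3)·3 = 45. ✓

e(n) = 3e(n-1) + 3e(n-2), e(0) = 1, e(1) = 3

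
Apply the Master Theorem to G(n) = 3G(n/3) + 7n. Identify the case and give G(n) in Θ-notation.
Master Theorem template: G(n) = a·G(n/b) + f(n).
Here: a=3, b=3, f(n)=7n
Compute log_b(a) = log_3(3) = 1.
f(n) = 7n = Θ(n). Case 2: G(n) = Θ(n log n).

Case 2: G(n) = Θ(n log n)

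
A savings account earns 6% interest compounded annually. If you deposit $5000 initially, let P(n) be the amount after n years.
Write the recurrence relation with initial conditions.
Each year the balance grows by 6%, i.e. is multiplied by 1 + 6/100 = 1.06, so P(n) = 1.06 × P(n-1). The initial deposit gives P(0) = 5000.
Unrolling gives the closed form P(n) = 5000 × (1.06)ⁿ.

P(n) = 1.06 × P(n-1), P(0) = 5000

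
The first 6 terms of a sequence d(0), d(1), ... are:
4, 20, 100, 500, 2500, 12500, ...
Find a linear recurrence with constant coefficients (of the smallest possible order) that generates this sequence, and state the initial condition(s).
Look for the lowest-order linear relation among consecutive terms.
Observation: each term is 5× the previous.
Check at n=2: 5·20 = 100. ✓

d(n) = 5 × d(n-1), d(0) = 4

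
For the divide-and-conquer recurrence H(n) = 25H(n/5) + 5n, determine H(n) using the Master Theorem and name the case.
Master Theorem template: H(n) = a·H(n/b) + f(n).
Here: a=25, b=5, f(n)=5n
Compute log_b(a) = log_5(25) = 2.
f(n) = 5n = O(n^(2-ε)) with ε = 1. Case 1: H(n) = Θ(n^log_b(a)) = Θ(n^2).

Case 1: H(n) = Θ(n^2)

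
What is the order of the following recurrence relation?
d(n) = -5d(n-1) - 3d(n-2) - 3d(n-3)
The order is the largest lag k for which d(n-k) appears. Here the deepest term is d(n-3), so the order is 3.

Order 3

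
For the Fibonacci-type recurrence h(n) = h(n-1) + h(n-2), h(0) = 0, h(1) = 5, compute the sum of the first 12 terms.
Computing the sequence terms: 0, 5, 5, 10, 15, 25, 40, 65, 105, 170, 275, 445
Adding these values together:

1160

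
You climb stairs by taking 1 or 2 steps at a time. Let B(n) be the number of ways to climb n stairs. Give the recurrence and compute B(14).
Condition on the size of the last step (1 to 2): before it there were n-1, …, n-2 stairs climbed, and these cases are disjoint, so B(n) = B(n-1) + B(n-2) (Fibonacci-type sequence).
Initial conditions by direct count (compositions of i into parts ≤ 2): B(1) = 1; B(2) = 2.
Iterating the recurrence: B(3) = 3, B(4) = 5, B(5) = 8, B(6) = 13, B(7) = 21, B(8) = 34, B(9) = 55, B(10) = 89, B(11) = 144, B(12) = 233, B(13) = 377, B(14) = 610.

B(n) = B(n-1) + B(n-2), B(1) = 1, B(2) = 2; B(14) = 610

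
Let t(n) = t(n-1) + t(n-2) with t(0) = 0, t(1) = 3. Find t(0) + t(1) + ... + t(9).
Computing the sequence terms: 0, 3, 3, 6, 9, 15, 24, 39, 63, 102
Adding these values together:

264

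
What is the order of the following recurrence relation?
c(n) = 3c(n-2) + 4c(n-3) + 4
The order is the largest lag k for which c(n-k) appears. Here the deepest term is c(n-3) (the 4 term is non-homogeneous and does not affect the order), so the order is 3.

Order 3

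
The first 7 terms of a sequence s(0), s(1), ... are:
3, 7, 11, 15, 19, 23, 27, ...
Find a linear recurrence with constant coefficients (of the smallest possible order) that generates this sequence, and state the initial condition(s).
Look for the lowest-order linear relation among consecutive terms.
Observation: consecutive differences are constant (= 4).
Check at n=2: 1·7 + 4 = 11. ✓

s(n) = s(n-1) + 4, s(0) = 3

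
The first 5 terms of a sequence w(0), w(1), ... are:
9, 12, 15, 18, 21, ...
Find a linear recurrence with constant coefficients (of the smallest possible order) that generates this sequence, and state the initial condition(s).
Look for the lowest-order linear relation among consecutive terms.
Observation: consecutive differences are constant (= 3).
Check at n=2: 1·12 + 3 = 15. ✓

w(n) = w(n-1) + 3, w(0) = 9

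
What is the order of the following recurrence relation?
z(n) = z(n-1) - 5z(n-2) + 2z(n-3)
The order is the largest lag k for which z(n-k) appears. Here the deepest term is z(n-3), so the order is 3.

Order 3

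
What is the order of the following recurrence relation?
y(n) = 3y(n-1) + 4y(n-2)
The order is the largest lag k for which y(n-k) appears. Here the deepest term is y(n-2), so the order is 2.

Order 2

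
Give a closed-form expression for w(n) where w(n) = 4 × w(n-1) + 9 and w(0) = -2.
Recurrence: w(n) = 4 × w(n-1) + 9, initial: w(0) = -2.
Try w(n) = A·4ⁿ + C. Substituting: A·4ⁿ + C = 4(A·4ⁿ⁻¹ + C) + 9 = A·4ⁿ + 4C + 9, so C = 4C + 9, giving C = -3. Then w(0) = A - 3 = -2 gives A = 1.

w(n) = 4ⁿ - 3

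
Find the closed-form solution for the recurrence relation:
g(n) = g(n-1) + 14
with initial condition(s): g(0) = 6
Recurrence: g(n) = g(n-1) + 14, initial: g(0) = 6.
Each step adds 14, so g(n) = g(0) + 14n = 14n + 6.

g(n) = 14n + 6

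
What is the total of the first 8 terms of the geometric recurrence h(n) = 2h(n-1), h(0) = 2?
Computing the sequence terms: 2, 4, 8, 16, 32, 64, 128, 256
Adding these values together:

510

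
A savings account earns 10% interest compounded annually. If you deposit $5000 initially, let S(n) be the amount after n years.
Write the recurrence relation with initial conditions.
Each year the balance grows by 10%, i.e. is multiplied by 1 + 10/100 = 1.1, so S(n) = 1.1 × S(n-1). The initial deposit gives S(0) = 5000.
Unrolling gives the closed form S(n) = 5000 × (1.1)ⁿ.

S(n) = 1.1 × S(n-1), S(0) = 5000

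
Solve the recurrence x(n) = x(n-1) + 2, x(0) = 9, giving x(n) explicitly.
Recurrence: x(n) = x(n-1) + 2, initial: x(0) = 9.
Each step adds 2, so x(n) = x(0) + 2n = 2n + 9.

x(n) = 2n + 9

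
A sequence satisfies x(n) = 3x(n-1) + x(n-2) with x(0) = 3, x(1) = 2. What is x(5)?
Computing the sequence terms:
3, 2, 9, 29, 96, 317

317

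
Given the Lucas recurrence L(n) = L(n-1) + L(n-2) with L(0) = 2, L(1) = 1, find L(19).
Computing the sequence terms:
2, 1, 3, 4, 7, 11, 18, 29, 47, 76, 123, 199, 322, 521, 843, 1364, 2207, 3571, 5778, 9349

9349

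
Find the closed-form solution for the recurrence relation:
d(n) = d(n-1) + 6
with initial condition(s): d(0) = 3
Recurrence: d(n) = d(n-1) + 6, initial: d(0) = 3.
Each step adds 6, so d(n) = d(0) + 6n = 6n + 3.

d(n) = 6n + 3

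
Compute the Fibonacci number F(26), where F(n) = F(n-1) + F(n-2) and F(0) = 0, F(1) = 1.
Computing the sequence terms:
0, 1, 1, 2, 3, 5, 8, 13, 21, 34, 55, 89, 144, 233, 377, 610, 987, 1597, 2584, 4181, 6765, 10946, 17711, 28657, 46368, 75025, 121393

121393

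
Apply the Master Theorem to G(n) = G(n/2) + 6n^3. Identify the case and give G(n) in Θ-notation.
Master Theorem template: G(n) = a·G(n/b) + f(n).
Here: a=1, b=2, f(n)=6n^3
Compute log_b(a) = log_2(1) = 0.
f(n) = 6n^3 = Ω(n^(0+ε)) with ε = 3, and the regularity condition holds (a·f(n/b) = (a/b^3)·f(n) with a/b^3 = 2^-3 < 1). Case 3: G(n) = Θ(f(n)) = Θ(n^3).

Case 3: G(n) = Θ(n^3)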